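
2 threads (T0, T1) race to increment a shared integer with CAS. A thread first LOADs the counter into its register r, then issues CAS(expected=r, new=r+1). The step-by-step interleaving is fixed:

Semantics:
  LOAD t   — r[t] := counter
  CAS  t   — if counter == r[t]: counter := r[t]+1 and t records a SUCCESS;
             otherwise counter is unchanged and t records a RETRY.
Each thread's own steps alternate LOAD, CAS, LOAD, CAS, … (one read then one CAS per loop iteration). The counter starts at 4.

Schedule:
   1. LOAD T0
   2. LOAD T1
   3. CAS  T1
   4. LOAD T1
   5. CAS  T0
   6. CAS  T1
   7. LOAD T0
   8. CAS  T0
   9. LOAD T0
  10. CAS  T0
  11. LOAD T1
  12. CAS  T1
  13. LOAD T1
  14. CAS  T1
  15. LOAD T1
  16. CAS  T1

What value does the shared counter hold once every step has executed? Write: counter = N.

   1) LOAD T0:  M=4  r_T0=4
   2) LOAD T1:  M=4  r_T1=4
   3) CAS  T1:  M=5  r_T1=4 ✓
   4) LOAD T1:  M=5  r_T1=5
   5) CAS  T0:  M=5  r_T0=4 ✗
   6) CAS  T1:  M=6  r_T1=5 ✓
   7) LOAD T0:  M=6  r_T0=6
   8) CAS  T0:  M=7  r_T0=6 ✓
   9) LOAD T0:  M=7  r_T0=7
  10) CAS  T0:  M=8  r_T0=7 ✓
  11) LOAD T1:  M=8  r_T1=8
  12) CAS  T1:  M=9  r_T1=8 ✓
  13) LOAD T1:  M=9  r_T1=9
  14) CAS  T1:  M=10  r_T1=9 ✓
  15) LOAD T1:  M=10  r_T1=10
  16) CAS  T1:  M=11  r_T1=10 ✓

counter = 11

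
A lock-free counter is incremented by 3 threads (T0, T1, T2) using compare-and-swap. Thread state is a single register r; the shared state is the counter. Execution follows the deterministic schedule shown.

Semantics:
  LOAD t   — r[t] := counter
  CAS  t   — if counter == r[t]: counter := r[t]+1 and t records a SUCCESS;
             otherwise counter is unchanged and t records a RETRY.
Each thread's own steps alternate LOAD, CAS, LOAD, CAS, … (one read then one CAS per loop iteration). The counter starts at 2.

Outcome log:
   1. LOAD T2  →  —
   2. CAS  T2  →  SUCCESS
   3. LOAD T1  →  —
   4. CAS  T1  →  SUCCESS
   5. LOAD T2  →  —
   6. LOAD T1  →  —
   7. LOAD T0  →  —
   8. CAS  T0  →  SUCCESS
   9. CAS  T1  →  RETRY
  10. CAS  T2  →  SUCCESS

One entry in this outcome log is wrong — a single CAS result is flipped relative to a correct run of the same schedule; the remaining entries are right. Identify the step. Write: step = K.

Re-executing:
1. LOAD T2 → mem=2 r[T2]=2 [LOAD]
2. CAS T2 → mem=3 r[T2]=2 [OK]
3. LOAD T1 → mem=3 r[T1]=3 [LOAD]
4. CAS T1 → mem=4 r[T1]=3 [OK]
5. LOAD T2 → mem=4 r[T2]=4 [LOAD]
6. LOAD T1 → mem=4 r[T1]=4 [LOAD]
7. LOAD T0 → mem=4 r[T0]=4 [LOAD]
8. CAS T0 → mem=5 r[T0]=4 [OK]
9. CAS T1 → mem=5 r[T1]=4 [RETRY]
10. CAS T2 → mem=5 r[T2]=4 [RETRY]
Flip is step 10.

step = 10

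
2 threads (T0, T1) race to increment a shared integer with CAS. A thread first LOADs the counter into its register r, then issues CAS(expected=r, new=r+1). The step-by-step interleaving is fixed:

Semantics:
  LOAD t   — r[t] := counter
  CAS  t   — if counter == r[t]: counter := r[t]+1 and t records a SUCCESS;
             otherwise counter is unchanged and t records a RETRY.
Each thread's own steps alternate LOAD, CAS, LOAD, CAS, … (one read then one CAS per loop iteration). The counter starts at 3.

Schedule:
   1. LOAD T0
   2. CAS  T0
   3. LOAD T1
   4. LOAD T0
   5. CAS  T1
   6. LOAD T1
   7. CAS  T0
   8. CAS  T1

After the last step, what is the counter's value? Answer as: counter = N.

#1 T0 reads 3
#2 T0 CAS(3→4) writes; counter now 4
#3 T1 reads 4
#4 T0 reads 4
#5 T1 CAS(4→5) writes; counter now 5
#6 T1 reads 5
#7 T0 CAS(4→5) fails; counter now 5
#8 T1 CAS(5→6) writes; counter now 6

counter = 6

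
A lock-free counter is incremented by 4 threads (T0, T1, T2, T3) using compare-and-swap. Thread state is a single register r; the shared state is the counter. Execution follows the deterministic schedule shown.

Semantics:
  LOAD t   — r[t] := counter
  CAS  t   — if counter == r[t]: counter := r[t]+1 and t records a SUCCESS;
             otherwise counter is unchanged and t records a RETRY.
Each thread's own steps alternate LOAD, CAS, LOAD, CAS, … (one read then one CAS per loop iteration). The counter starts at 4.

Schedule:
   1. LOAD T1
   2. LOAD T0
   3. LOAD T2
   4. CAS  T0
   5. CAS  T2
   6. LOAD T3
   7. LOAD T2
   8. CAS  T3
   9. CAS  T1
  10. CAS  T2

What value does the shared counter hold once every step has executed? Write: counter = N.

counter = 6

   1) LOAD T1:  M=4  r_T1=4
   2) LOAD T0:  M=4  r_T0=4
   3) LOAD T2:  M=4  r_T2=4
   4) CAS  T0:  M=5  r_T0=4 ✓
   5) CAS  T2:  M=5  r_T2=4 ✗
   6) LOAD T3:  M=5  r_T3=5
   7) LOAD T2:  M=5  r_T2=5
   8) CAS  T3:  M=6  r_T3=5 ✓
   9) CAS  T1:  M=6  r_T1=4 ✗
  10) CAS  T2:  M=6  r_T2=5 ✗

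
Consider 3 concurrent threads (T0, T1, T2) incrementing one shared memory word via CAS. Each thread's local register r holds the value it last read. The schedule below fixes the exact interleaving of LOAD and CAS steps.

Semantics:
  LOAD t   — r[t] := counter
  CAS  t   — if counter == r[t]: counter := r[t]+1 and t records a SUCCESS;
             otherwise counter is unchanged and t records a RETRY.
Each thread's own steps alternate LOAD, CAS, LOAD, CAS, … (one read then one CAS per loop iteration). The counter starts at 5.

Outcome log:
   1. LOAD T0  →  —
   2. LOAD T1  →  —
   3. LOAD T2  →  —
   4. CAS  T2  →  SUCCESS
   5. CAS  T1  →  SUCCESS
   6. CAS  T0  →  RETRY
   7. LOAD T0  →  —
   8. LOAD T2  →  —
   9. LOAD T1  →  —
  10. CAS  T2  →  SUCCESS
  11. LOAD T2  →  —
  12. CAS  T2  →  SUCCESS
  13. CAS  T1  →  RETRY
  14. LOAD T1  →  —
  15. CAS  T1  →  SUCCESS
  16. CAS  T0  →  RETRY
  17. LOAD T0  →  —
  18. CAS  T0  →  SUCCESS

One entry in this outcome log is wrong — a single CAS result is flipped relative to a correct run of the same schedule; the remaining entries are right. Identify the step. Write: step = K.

step = 5

Reference trace:
[1] T0.load  rd  (counter 5, T0.r 5)
[2] T1.load  rd  (counter 5, T1.r 5)
[3] T2.load  rd  (counter 5, T2.r 5)
[4] T2.cas  hit  (counter 6, T2.r 5)
[5] T1.cas  miss  (counter 6, T1.r 5)
[6] T0.cas  miss  (counter 6, T0.r 5)
[7] T0.load  rd  (counter 6, T0.r 6)
[8] T2.load  rd  (counter 6, T2.r 6)
[9] T1.load  rd  (counter 6, T1.r 6)
[10] T2.cas  hit  (counter 7, T2.r 6)
[11] T2.load  rd  (counter 7, T2.r 7)
[12] T2.cas  hit  (counter 8, T2.r 7)
[13] T1.cas  miss  (counter 8, T1.r 6)
[14] T1.load  rd  (counter 8, T1.r 8)
[15] T1.cas  hit  (counter 9, T1.r 8)
[16] T0.cas  miss  (counter 9, T0.r 6)
[17] T0.load  rd  (counter 9, T0.r 9)
[18] T0.cas  hit  (counter 10, T0.r 9)
Flip is step 5.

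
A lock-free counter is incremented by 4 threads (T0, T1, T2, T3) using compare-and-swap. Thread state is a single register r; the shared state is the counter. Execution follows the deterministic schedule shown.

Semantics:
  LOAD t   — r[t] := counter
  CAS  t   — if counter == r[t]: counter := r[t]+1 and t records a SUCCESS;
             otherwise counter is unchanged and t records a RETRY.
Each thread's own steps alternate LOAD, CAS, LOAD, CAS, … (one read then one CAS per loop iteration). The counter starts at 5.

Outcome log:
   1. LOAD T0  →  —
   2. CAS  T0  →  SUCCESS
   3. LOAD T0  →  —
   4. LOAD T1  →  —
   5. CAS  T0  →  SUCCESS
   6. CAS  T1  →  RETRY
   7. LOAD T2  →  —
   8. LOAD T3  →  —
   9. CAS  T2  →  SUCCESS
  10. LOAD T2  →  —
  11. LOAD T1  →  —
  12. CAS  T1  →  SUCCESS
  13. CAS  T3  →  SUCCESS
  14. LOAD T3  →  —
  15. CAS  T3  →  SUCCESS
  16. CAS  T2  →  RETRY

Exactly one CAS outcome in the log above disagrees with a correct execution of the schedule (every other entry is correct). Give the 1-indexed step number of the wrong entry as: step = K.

step = 13

Correct run:
   1) LOAD T0:  M=5  r_T0=5
   2) CAS  T0:  M=6  r_T0=5 ✓
   3) LOAD T0:  M=6  r_T0=6
   4) LOAD T1:  M=6  r_T1=6
   5) CAS  T0:  M=7  r_T0=6 ✓
   6) CAS  T1:  M=7  r_T1=6 ✗
   7) LOAD T2:  M=7  r_T2=7
   8) LOAD T3:  M=7  r_T3=7
   9) CAS  T2:  M=8  r_T2=7 ✓
  10) LOAD T2:  M=8  r_T2=8
  11) LOAD T1:  M=8  r_T1=8
  12) CAS  T1:  M=9  r_T1=8 ✓
  13) CAS  T3:  M=9  r_T3=7 ✗
  14) LOAD T3:  M=9  r_T3=9
  15) CAS  T3:  M=10  r_T3=9 ✓
  16) CAS  T2:  M=10  r_T2=8 ✗
Log disagrees first at step 13.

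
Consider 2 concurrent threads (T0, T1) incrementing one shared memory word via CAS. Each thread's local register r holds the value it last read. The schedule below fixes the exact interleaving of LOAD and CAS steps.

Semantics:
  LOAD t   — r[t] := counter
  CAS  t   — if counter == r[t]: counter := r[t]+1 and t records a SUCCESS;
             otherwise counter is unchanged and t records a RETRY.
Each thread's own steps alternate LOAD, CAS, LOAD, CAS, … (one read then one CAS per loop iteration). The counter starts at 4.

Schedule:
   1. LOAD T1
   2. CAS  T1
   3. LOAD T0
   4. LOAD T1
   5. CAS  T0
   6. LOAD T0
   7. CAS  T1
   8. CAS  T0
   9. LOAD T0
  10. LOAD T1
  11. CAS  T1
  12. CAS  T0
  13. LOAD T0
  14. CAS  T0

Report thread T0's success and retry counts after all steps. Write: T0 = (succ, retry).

[1] T1.load  rd  (counter 4, T1.r 4)
[2] T1.cas  hit  (counter 5, T1.r 4)
[3] T0.load  rd  (counter 5, T0.r 5)
[4] T1.load  rd  (counter 5, T1.r 5)
[5] T0.cas  hit  (counter 6, T0.r 5)
[6] T0.load  rd  (counter 6, T0.r 6)
[7] T1.cas  miss  (counter 6, T1.r 5)
[8] T0.cas  hit  (counter 7, T0.r 6)
[9] T0.load  rd  (counter 7, T0.r 7)
[10] T1.load  rd  (counter 7, T1.r 7)
[11] T1.cas  hit  (counter 8, T1.r 7)
[12] T0.cas  miss  (counter 8, T0.r 7)
[13] T0.load  rd  (counter 8, T0.r 8)
[14] T0.cas  hit  (counter 9, T0.r 8)

T0 = (3, 1)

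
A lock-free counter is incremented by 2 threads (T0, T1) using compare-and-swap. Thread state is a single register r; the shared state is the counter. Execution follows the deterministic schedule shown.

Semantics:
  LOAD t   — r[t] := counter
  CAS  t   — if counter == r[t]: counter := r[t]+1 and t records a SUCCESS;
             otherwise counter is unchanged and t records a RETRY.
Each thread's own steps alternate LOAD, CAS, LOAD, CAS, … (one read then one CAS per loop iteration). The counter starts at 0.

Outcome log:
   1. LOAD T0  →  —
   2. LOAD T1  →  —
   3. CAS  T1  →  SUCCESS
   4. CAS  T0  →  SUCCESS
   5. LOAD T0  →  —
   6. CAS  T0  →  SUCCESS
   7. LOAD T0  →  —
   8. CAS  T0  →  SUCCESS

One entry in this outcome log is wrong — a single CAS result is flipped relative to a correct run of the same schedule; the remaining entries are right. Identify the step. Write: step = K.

step = 4

Re-executing:
   1) LOAD T0:  M=0  r_T0=0
   2) LOAD T1:  M=0  r_T1=0
   3) CAS  T1:  M=1  r_T1=0 ✓
   4) CAS  T0:  M=1  r_T0=0 ✗
   5) LOAD T0:  M=1  r_T0=1
   6) CAS  T0:  M=2  r_T0=1 ✓
   7) LOAD T0:  M=2  r_T0=2
   8) CAS  T0:  M=3  r_T0=2 ✓
Log disagrees first at step 4.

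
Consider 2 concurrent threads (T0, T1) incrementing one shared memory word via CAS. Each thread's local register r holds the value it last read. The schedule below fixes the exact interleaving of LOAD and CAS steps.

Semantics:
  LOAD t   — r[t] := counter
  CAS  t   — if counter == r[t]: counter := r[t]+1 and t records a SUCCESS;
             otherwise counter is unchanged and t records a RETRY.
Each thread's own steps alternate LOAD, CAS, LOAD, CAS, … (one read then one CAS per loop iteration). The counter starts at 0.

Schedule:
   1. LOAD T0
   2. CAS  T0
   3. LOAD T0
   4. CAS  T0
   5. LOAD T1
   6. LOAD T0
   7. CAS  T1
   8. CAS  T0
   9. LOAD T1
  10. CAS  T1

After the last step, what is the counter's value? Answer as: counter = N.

counter = 4

T0 LOAD — after: cnt=0, r=0 — load
T0 CAS — after: cnt=1, r=0 — ok
T0 LOAD — after: cnt=1, r=1 — load
T0 CAS — after: cnt=2, r=1 — ok
T1 LOAD — after: cnt=2, r=2 — load
T0 LOAD — after: cnt=2, r=2 — load
T1 CAS — after: cnt=3, r=2 — ok
T0 CAS — after: cnt=3, r=2 — retry
T1 LOAD — after: cnt=3, r=3 — load
T1 CAS — after: cnt=4, r=3 — ok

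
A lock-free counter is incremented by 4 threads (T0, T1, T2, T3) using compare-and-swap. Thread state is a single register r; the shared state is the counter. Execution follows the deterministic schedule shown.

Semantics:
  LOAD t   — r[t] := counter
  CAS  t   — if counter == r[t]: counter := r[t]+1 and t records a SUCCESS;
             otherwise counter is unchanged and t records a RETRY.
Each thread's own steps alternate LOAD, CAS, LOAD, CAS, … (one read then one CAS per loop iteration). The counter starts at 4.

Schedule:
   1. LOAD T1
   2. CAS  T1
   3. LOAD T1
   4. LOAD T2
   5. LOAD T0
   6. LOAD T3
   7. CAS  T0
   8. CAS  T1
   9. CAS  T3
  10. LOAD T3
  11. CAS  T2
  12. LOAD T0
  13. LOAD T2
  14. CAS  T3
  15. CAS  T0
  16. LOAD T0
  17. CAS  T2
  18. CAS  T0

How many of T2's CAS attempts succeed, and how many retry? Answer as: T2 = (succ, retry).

T2 = (0, 2)

   1) LOAD T1:  M=4  r_T1=4
   2) CAS  T1:  M=5  r_T1=4 ✓
   3) LOAD T1:  M=5  r_T1=5
   4) LOAD T2:  M=5  r_T2=5
   5) LOAD T0:  M=5  r_T0=5
   6) LOAD T3:  M=5  r_T3=5
   7) CAS  T0:  M=6  r_T0=5 ✓
   8) CAS  T1:  M=6  r_T1=5 ✗
   9) CAS  T3:  M=6  r_T3=5 ✗
  10) LOAD T3:  M=6  r_T3=6
  11) CAS  T2:  M=6  r_T2=5 ✗
  12) LOAD T0:  M=6  r_T0=6
  13) LOAD T2:  M=6  r_T2=6
  14) CAS  T3:  M=7  r_T3=6 ✓
  15) CAS  T0:  M=7  r_T0=6 ✗
  16) LOAD T0:  M=7  r_T0=7
  17) CAS  T2:  M=7  r_T2=6 ✗
  18) CAS  T0:  M=8  r_T0=7 ✓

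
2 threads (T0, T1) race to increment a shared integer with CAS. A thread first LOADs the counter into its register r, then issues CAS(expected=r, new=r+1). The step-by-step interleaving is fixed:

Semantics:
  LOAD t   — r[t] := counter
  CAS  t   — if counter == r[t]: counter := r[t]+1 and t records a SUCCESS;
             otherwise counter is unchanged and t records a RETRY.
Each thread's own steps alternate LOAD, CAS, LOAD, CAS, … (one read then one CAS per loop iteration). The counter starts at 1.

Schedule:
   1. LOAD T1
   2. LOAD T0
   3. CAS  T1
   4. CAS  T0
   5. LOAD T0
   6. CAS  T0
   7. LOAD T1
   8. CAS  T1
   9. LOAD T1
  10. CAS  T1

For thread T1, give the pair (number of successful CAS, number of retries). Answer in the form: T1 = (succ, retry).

T1 = (3, 0)

   1) LOAD T1:  M=1  r_T1=1
   2) LOAD T0:  M=1  r_T0=1
   3) CAS  T1:  M=2  r_T1=1 ✓
   4) CAS  T0:  M=2  r_T0=1 ✗
   5) LOAD T0:  M=2  r_T0=2
   6) CAS  T0:  M=3  r_T0=2 ✓
   7) LOAD T1:  M=3  r_T1=3
   8) CAS  T1:  M=4  r_T1=3 ✓
   9) LOAD T1:  M=4  r_T1=4
  10) CAS  T1:  M=5  r_T1=4 ✓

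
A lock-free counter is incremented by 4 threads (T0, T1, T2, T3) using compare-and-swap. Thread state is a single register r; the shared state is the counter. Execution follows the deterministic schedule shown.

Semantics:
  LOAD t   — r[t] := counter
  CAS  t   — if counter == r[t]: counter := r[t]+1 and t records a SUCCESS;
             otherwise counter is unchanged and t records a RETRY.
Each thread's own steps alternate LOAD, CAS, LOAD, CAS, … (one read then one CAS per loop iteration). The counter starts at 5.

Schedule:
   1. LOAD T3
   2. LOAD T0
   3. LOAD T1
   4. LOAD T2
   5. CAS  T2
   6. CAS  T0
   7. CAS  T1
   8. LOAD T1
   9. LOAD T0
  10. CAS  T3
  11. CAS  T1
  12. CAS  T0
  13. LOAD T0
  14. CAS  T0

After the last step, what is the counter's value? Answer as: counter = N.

   1) LOAD T3:  M=5  r_T3=5
   2) LOAD T0:  M=5  r_T0=5
   3) LOAD T1:  M=5  r_T1=5
   4) LOAD T2:  M=5  r_T2=5
   5) CAS  T2:  M=6  r_T2=5 ✓
   6) CAS  T0:  M=6  r_T0=5 ✗
   7) CAS  T1:  M=6  r_T1=5 ✗
   8) LOAD T1:  M=6  r_T1=6
   9) LOAD T0:  M=6  r_T0=6
  10) CAS  T3:  M=6  r_T3=5 ✗
  11) CAS  T1:  M=7  r_T1=6 ✓
  12) CAS  T0:  M=7  r_T0=6 ✗
  13) LOAD T0:  M=7  r_T0=7
  14) CAS  T0:  M=8  r_T0=7 ✓

counter = 8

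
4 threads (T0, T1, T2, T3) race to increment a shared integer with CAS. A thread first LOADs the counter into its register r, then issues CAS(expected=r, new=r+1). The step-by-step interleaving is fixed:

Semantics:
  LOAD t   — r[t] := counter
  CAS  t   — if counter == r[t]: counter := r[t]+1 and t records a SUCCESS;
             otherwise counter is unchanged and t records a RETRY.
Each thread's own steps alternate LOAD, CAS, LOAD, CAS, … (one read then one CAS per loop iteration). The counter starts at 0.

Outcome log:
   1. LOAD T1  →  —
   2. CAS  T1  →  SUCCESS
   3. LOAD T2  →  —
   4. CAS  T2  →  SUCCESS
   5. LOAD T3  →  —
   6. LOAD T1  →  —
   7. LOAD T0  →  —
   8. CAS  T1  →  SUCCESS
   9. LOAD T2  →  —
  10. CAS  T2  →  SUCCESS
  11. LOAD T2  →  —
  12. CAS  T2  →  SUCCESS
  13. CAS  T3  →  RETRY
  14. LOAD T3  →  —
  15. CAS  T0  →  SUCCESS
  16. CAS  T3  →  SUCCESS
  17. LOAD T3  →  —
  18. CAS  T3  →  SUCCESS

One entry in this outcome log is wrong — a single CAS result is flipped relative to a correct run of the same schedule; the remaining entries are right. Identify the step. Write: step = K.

step = 15

Re-executing:
[1] T1.load  rd  (counter 0, T1.r 0)
[2] T1.cas  hit  (counter 1, T1.r 0)
[3] T2.load  rd  (counter 1, T2.r 1)
[4] T2.cas  hit  (counter 2, T2.r 1)
[5] T3.load  rd  (counter 2, T3.r 2)
[6] T1.load  rd  (counter 2, T1.r 2)
[7] T0.load  rd  (counter 2, T0.r 2)
[8] T1.cas  hit  (counter 3, T1.r 2)
[9] T2.load  rd  (counter 3, T2.r 3)
[10] T2.cas  hit  (counter 4, T2.r 3)
[11] T2.load  rd  (counter 4, T2.r 4)
[12] T2.cas  hit  (counter 5, T2.r 4)
[13] T3.cas  miss  (counter 5, T3.r 2)
[14] T3.load  rd  (counter 5, T3.r 5)
[15] T0.cas  miss  (counter 5, T0.r 2)
[16] T3.cas  hit  (counter 6, T3.r 5)
[17] T3.load  rd  (counter 6, T3.r 6)
[18] T3.cas  hit  (counter 7, T3.r 6)
Log disagrees first at step 15.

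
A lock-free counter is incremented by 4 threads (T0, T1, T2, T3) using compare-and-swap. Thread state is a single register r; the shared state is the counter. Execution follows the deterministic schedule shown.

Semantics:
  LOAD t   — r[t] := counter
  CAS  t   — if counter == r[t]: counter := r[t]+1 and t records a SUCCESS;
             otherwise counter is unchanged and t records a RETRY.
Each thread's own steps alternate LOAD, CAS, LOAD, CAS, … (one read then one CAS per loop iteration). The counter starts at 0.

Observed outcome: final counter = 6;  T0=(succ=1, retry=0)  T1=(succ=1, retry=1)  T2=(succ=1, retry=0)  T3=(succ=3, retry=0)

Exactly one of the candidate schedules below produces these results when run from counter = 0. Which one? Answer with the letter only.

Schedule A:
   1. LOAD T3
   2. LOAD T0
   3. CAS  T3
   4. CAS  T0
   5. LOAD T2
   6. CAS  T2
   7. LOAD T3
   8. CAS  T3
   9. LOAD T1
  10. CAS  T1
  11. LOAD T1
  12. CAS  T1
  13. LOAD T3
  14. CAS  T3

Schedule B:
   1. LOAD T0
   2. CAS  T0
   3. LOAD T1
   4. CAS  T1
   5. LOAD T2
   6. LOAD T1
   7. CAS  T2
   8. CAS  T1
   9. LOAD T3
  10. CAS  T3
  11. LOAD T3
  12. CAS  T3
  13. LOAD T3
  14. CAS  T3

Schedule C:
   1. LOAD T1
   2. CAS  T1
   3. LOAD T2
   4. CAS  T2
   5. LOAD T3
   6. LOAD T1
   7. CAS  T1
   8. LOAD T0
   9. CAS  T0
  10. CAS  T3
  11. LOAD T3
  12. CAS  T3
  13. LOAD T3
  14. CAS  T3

Tracing schedule B:
#1 T0 reads 0
#2 T0 CAS(0→1) writes; counter now 1
#3 T1 reads 1
#4 T1 CAS(1→2) writes; counter now 2
#5 T2 reads 2
#6 T1 reads 2
#7 T2 CAS(2→3) writes; counter now 3
#8 T1 CAS(2→3) fails; counter now 3
#9 T3 reads 3
#10 T3 CAS(3→4) writes; counter now 4
#11 T3 reads 4
#12 T3 CAS(4→5) writes; counter now 5
#13 T3 reads 5
#14 T3 CAS(5→6) writes; counter now 6

B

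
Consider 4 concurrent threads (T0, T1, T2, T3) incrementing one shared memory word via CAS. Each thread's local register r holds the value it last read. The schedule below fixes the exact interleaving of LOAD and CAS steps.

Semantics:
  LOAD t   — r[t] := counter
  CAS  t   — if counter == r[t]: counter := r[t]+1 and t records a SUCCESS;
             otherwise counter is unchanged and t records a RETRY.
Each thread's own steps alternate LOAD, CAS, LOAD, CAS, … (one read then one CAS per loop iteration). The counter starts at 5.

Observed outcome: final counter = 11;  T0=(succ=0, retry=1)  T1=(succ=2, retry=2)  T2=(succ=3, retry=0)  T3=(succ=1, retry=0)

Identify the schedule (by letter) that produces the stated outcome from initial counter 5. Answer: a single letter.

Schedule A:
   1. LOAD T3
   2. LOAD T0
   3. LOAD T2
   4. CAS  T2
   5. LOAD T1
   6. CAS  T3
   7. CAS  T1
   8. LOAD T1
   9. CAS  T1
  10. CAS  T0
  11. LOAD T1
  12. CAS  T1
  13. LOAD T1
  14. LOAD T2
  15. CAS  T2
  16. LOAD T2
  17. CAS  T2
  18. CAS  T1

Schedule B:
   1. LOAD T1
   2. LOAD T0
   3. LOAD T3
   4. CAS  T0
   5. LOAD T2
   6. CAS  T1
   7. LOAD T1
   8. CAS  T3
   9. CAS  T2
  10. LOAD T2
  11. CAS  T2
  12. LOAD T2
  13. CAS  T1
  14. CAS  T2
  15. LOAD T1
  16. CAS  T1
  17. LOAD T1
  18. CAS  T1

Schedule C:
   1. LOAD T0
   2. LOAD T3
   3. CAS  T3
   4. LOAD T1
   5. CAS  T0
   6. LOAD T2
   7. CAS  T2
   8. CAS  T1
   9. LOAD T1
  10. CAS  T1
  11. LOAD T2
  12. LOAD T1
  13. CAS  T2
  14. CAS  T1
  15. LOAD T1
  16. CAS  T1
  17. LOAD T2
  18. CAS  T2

Simulating candidate C:
step 1: T0 LOAD ⇒ load; ctr=5 reg=5
step 2: T3 LOAD ⇒ load; ctr=5 reg=5
step 3: T3 CAS ⇒ ok; ctr=6 reg=5
step 4: T1 LOAD ⇒ load; ctr=6 reg=6
step 5: T0 CAS ⇒ retry; ctr=6 reg=5
step 6: T2 LOAD ⇒ load; ctr=6 reg=6
step 7: T2 CAS ⇒ ok; ctr=7 reg=6
step 8: T1 CAS ⇒ retry; ctr=7 reg=6
step 9: T1 LOAD ⇒ load; ctr=7 reg=7
step 10: T1 CAS ⇒ ok; ctr=8 reg=7
step 11: T2 LOAD ⇒ load; ctr=8 reg=8
step 12: T1 LOAD ⇒ load; ctr=8 reg=8
step 13: T2 CAS ⇒ ok; ctr=9 reg=8
step 14: T1 CAS ⇒ retry; ctr=9 reg=8
step 15: T1 LOAD ⇒ load; ctr=9 reg=9
step 16: T1 CAS ⇒ ok; ctr=10 reg=9
step 17: T2 LOAD ⇒ load; ctr=10 reg=10
step 18: T2 CAS ⇒ ok; ctr=11 reg=10

C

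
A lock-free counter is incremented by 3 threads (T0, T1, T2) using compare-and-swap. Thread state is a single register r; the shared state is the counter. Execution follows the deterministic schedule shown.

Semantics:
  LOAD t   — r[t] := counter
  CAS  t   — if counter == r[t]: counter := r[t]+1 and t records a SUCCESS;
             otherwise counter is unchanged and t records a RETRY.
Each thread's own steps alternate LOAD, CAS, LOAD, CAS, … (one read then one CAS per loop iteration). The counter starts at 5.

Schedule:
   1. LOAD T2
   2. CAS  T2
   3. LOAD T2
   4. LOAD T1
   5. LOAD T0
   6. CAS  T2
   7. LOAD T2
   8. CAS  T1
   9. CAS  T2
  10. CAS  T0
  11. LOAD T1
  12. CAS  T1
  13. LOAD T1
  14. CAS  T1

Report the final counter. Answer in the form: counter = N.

counter = 10

#1 T2 reads 5
#2 T2 CAS(5→6) writes; counter now 6
#3 T2 reads 6
#4 T1 reads 6
#5 T0 reads 6
#6 T2 CAS(6→7) writes; counter now 7
#7 T2 reads 7
#8 T1 CAS(6→7) fails; counter now 7
#9 T2 CAS(7→8) writes; counter now 8
#10 T0 CAS(6→7) fails; counter now 8
#11 T1 reads 8
#12 T1 CAS(8→9) writes; counter now 9
#13 T1 reads 9
#14 T1 CAS(9→10) writes; counter now 10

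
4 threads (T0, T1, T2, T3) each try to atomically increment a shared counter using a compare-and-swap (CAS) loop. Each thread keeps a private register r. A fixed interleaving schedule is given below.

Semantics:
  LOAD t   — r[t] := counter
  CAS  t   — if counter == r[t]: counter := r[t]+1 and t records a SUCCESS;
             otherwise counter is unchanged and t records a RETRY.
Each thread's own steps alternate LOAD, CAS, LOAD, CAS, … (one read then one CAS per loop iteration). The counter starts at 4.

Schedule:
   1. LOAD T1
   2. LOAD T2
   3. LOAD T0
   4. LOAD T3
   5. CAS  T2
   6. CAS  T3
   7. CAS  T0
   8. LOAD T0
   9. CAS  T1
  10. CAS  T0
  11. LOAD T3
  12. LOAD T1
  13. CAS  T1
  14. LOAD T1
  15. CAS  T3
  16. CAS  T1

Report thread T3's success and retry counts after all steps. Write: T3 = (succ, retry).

T3 = (0, 2)

   1) LOAD T1:  M=4  r_T1=4
   2) LOAD T2:  M=4  r_T2=4
   3) LOAD T0:  M=4  r_T0=4
   4) LOAD T3:  M=4  r_T3=4
   5) CAS  T2:  M=5  r_T2=4 ✓
   6) CAS  T3:  M=5  r_T3=4 ✗
   7) CAS  T0:  M=5  r_T0=4 ✗
   8) LOAD T0:  M=5  r_T0=5
   9) CAS  T1:  M=5  r_T1=4 ✗
  10) CAS  T0:  M=6  r_T0=5 ✓
  11) LOAD T3:  M=6  r_T3=6
  12) LOAD T1:  M=6  r_T1=6
  13) CAS  T1:  M=7  r_T1=6 ✓
  14) LOAD T1:  M=7  r_T1=7
  15) CAS  T3:  M=7  r_T3=6 ✗
  16) CAS  T1:  M=8  r_T1=7 ✓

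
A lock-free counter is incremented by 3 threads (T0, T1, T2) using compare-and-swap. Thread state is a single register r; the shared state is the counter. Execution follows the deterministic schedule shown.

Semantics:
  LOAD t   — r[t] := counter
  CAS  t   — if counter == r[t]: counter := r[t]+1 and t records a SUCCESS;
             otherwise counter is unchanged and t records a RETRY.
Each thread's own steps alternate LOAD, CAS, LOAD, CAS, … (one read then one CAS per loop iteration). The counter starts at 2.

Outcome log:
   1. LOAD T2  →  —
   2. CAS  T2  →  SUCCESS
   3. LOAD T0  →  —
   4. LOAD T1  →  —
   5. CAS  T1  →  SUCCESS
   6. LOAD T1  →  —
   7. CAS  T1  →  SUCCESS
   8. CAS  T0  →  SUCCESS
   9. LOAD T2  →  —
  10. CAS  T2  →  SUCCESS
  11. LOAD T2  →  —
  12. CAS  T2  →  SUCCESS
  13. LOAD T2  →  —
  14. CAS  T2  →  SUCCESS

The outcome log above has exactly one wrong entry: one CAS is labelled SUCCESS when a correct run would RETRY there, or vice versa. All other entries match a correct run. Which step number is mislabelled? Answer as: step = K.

step = 8

Correct run:
[1] T2.load  rd  (counter 2, T2.r 2)
[2] T2.cas  hit  (counter 3, T2.r 2)
[3] T0.load  rd  (counter 3, T0.r 3)
[4] T1.load  rd  (counter 3, T1.r 3)
[5] T1.cas  hit  (counter 4, T1.r 3)
[6] T1.load  rd  (counter 4, T1.r 4)
[7] T1.cas  hit  (counter 5, T1.r 4)
[8] T0.cas  miss  (counter 5, T0.r 3)
[9] T2.load  rd  (counter 5, T2.r 5)
[10] T2.cas  hit  (counter 6, T2.r 5)
[11] T2.load  rd  (counter 6, T2.r 6)
[12] T2.cas  hit  (counter 7, T2.r 6)
[13] T2.load  rd  (counter 7, T2.r 7)
[14] T2.cas  hit  (counter 8, T2.r 7)
Mismatch at 8.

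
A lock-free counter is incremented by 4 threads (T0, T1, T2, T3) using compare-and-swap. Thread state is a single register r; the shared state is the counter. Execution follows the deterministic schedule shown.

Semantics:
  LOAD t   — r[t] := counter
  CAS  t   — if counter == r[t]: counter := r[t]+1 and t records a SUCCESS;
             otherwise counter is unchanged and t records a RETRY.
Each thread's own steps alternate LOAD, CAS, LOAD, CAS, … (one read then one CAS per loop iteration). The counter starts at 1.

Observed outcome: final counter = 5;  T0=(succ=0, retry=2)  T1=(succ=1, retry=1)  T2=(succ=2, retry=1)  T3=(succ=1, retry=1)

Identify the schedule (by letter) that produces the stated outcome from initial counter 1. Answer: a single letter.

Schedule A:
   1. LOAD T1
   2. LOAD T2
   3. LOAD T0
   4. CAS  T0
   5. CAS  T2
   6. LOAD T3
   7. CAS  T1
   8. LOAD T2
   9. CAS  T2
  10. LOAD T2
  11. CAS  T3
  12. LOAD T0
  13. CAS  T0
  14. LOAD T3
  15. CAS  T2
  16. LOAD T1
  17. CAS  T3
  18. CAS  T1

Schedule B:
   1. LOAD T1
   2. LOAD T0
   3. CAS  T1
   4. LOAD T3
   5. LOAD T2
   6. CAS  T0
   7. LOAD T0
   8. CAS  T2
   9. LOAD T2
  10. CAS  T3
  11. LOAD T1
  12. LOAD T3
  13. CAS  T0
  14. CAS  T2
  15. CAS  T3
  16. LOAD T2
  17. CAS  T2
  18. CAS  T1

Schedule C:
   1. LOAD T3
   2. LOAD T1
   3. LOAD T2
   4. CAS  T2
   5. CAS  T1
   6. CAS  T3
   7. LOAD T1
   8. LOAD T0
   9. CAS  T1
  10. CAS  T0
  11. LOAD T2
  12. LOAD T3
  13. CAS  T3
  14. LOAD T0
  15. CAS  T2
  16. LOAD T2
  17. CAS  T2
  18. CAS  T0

C

Run C:
step 1: T3 LOAD ⇒ load; ctr=1 reg=1
step 2: T1 LOAD ⇒ load; ctr=1 reg=1
step 3: T2 LOAD ⇒ load; ctr=1 reg=1
step 4: T2 CAS ⇒ ok; ctr=2 reg=1
step 5: T1 CAS ⇒ retry; ctr=2 reg=1
step 6: T3 CAS ⇒ retry; ctr=2 reg=1
step 7: T1 LOAD ⇒ load; ctr=2 reg=2
step 8: T0 LOAD ⇒ load; ctr=2 reg=2
step 9: T1 CAS ⇒ ok; ctr=3 reg=2
step 10: T0 CAS ⇒ retry; ctr=3 reg=2
step 11: T2 LOAD ⇒ load; ctr=3 reg=3
step 12: T3 LOAD ⇒ load; ctr=3 reg=3
step 13: T3 CAS ⇒ ok; ctr=4 reg=3
step 14: T0 LOAD ⇒ load; ctr=4 reg=4
step 15: T2 CAS ⇒ retry; ctr=4 reg=3
step 16: T2 LOAD ⇒ load; ctr=4 reg=4
step 17: T2 CAS ⇒ ok; ctr=5 reg=4
step 18: T0 CAS ⇒ retry; ctr=5 reg=4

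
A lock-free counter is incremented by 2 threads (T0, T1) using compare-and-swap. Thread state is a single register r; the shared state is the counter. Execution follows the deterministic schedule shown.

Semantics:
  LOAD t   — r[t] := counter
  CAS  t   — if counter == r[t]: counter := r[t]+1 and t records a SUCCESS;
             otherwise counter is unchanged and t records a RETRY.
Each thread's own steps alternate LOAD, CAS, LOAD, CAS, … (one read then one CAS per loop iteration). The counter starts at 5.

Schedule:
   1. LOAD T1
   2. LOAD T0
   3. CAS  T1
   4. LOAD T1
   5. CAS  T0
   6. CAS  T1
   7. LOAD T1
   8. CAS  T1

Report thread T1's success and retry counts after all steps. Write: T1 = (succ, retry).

1. LOAD T1 → mem=5 r[T1]=5 [LOAD]
2. LOAD T0 → mem=5 r[T0]=5 [LOAD]
3. CAS T1 → mem=6 r[T1]=5 [OK]
4. LOAD T1 → mem=6 r[T1]=6 [LOAD]
5. CAS T0 → mem=6 r[T0]=5 [RETRY]
6. CAS T1 → mem=7 r[T1]=6 [OK]
7. LOAD T1 → mem=7 r[T1]=7 [LOAD]
8. CAS T1 → mem=8 r[T1]=7 [OK]

T1 = (3, 0)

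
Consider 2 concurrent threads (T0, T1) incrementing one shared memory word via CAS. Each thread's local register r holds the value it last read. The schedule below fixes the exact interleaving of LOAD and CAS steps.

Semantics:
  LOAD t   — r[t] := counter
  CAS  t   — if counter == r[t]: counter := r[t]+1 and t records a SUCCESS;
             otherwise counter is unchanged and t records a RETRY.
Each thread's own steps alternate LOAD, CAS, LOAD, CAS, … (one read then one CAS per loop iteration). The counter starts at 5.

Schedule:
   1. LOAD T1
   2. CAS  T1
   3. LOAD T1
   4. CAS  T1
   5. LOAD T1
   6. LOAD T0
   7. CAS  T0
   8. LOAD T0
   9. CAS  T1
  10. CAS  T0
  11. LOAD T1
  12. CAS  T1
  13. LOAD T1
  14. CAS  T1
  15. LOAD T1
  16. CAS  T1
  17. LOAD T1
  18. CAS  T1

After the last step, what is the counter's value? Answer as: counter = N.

   1) LOAD T1:  M=5  r_T1=5
   2) CAS  T1:  M=6  r_T1=5 ✓
   3) LOAD T1:  M=6  r_T1=6
   4) CAS  T1:  M=7  r_T1=6 ✓
   5) LOAD T1:  M=7  r_T1=7
   6) LOAD T0:  M=7  r_T0=7
   7) CAS  T0:  M=8  r_T0=7 ✓
   8) LOAD T0:  M=8  r_T0=8
   9) CAS  T1:  M=8  r_T1=7 ✗
  10) CAS  T0:  M=9  r_T0=8 ✓
  11) LOAD T1:  M=9  r_T1=9
  12) CAS  T1:  M=10  r_T1=9 ✓
  13) LOAD T1:  M=10  r_T1=10
  14) CAS  T1:  M=11  r_T1=10 ✓
  15) LOAD T1:  M=11  r_T1=11
  16) CAS  T1:  M=12  r_T1=11 ✓
  17) LOAD T1:  M=12  r_T1=12
  18) CAS  T1:  M=13  r_T1=12 ✓

counter = 13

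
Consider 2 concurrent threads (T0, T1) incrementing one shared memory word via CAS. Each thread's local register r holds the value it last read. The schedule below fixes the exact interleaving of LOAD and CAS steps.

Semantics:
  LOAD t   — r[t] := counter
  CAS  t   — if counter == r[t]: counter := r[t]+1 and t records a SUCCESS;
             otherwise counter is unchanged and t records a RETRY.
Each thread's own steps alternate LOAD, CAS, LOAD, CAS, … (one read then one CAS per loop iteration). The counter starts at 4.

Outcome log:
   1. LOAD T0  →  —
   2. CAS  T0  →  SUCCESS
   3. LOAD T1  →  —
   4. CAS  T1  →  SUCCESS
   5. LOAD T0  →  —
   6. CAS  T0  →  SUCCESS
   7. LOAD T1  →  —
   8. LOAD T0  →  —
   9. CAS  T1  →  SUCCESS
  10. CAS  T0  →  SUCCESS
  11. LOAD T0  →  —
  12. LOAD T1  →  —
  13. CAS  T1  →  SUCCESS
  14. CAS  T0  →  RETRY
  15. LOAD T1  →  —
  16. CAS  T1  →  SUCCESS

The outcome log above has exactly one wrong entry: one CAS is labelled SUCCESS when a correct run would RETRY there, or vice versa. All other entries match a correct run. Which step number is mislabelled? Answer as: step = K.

Re-executing:
[1] T0.load  rd  (counter 4, T0.r 4)
[2] T0.cas  hit  (counter 5, T0.r 4)
[3] T1.load  rd  (counter 5, T1.r 5)
[4] T1.cas  hit  (counter 6, T1.r 5)
[5] T0.load  rd  (counter 6, T0.r 6)
[6] T0.cas  hit  (counter 7, T0.r 6)
[7] T1.load  rd  (counter 7, T1.r 7)
[8] T0.load  rd  (counter 7, T0.r 7)
[9] T1.cas  hit  (counter 8, T1.r 7)
[10] T0.cas  miss  (counter 8, T0.r 7)
[11] T0.load  rd  (counter 8, T0.r 8)
[12] T1.load  rd  (counter 8, T1.r 8)
[13] T1.cas  hit  (counter 9, T1.r 8)
[14] T0.cas  miss  (counter 9, T0.r 8)
[15] T1.load  rd  (counter 9, T1.r 9)
[16] T1.cas  hit  (counter 10, T1.r 9)
Log disagrees first at step 10.

step = 10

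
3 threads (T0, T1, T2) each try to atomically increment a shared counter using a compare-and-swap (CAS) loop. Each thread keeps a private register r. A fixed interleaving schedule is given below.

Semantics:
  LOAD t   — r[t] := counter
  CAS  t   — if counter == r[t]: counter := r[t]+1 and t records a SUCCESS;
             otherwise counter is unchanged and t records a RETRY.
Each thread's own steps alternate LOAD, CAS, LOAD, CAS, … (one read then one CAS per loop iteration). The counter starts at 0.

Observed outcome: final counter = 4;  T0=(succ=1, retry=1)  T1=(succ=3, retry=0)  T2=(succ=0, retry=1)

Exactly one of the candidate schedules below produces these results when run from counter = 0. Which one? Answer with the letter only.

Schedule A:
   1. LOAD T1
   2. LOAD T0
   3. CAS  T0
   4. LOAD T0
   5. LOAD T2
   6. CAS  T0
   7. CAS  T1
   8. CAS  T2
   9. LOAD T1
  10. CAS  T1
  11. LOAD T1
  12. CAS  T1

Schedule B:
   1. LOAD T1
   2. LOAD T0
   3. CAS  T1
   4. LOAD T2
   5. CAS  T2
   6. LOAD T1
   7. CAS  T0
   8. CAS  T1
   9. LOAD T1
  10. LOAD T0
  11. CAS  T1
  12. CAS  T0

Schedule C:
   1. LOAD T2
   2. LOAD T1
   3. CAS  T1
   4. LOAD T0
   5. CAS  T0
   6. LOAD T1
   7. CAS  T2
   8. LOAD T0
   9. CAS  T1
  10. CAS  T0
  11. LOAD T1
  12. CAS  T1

Simulating candidate C:
1. LOAD T2 → mem=0 r[T2]=0 [LOAD]
2. LOAD T1 → mem=0 r[T1]=0 [LOAD]
3. CAS T1 → mem=1 r[T1]=0 [OK]
4. LOAD T0 → mem=1 r[T0]=1 [LOAD]
5. CAS T0 → mem=2 r[T0]=1 [OK]
6. LOAD T1 → mem=2 r[T1]=2 [LOAD]
7. CAS T2 → mem=2 r[T2]=0 [RETRY]
8. LOAD T0 → mem=2 r[T0]=2 [LOAD]
9. CAS T1 → mem=3 r[T1]=2 [OK]
10. CAS T0 → mem=3 r[T0]=2 [RETRY]
11. LOAD T1 → mem=3 r[T1]=3 [LOAD]
12. CAS T1 → mem=4 r[T1]=3 [OK]

C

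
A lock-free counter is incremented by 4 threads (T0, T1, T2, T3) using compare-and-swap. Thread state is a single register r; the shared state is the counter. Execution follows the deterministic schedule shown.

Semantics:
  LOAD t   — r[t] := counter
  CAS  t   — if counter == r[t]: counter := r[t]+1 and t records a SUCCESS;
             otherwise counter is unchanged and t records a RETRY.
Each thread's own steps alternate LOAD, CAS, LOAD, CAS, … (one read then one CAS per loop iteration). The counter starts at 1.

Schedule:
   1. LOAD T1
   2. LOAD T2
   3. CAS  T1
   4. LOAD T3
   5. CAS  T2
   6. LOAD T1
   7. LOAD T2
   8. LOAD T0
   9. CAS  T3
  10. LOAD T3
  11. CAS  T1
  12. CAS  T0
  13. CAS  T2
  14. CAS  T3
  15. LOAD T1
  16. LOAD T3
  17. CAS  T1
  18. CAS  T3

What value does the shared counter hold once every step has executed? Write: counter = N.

counter = 5

   1) LOAD T1:  M=1  r_T1=1
   2) LOAD T2:  M=1  r_T2=1
   3) CAS  T1:  M=2  r_T1=1 ✓
   4) LOAD T3:  M=2  r_T3=2
   5) CAS  T2:  M=2  r_T2=1 ✗
   6) LOAD T1:  M=2  r_T1=2
   7) LOAD T2:  M=2  r_T2=2
   8) LOAD T0:  M=2  r_T0=2
   9) CAS  T3:  M=3  r_T3=2 ✓
  10) LOAD T3:  M=3  r_T3=3
  11) CAS  T1:  M=3  r_T1=2 ✗
  12) CAS  T0:  M=3  r_T0=2 ✗
  13) CAS  T2:  M=3  r_T2=2 ✗
  14) CAS  T3:  M=4  r_T3=3 ✓
  15) LOAD T1:  M=4  r_T1=4
  16) LOAD T3:  M=4  r_T3=4
  17) CAS  T1:  M=5  r_T1=4 ✓
  18) CAS  T3:  M=5  r_T3=4 ✗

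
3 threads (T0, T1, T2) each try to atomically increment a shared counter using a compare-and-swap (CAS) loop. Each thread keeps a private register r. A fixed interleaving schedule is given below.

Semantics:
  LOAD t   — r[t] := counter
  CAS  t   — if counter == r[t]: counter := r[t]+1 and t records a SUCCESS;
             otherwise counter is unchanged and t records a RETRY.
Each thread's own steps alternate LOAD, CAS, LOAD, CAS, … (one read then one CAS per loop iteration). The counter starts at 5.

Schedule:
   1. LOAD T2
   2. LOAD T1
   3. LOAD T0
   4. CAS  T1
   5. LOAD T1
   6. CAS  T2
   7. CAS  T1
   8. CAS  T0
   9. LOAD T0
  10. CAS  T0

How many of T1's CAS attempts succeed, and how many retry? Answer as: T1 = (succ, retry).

T1 = (2, 0)

T2 LOAD — after: cnt=5, r=5 — load
T1 LOAD — after: cnt=5, r=5 — load
T0 LOAD — after: cnt=5, r=5 — load
T1 CAS — after: cnt=6, r=5 — ok
T1 LOAD — after: cnt=6, r=6 — load
T2 CAS — after: cnt=6, r=5 — retry
T1 CAS — after: cnt=7, r=6 — ok
T0 CAS — after: cnt=7, r=5 — retry
T0 LOAD — after: cnt=7, r=7 — load
T0 CAS — after: cnt=8, r=7 — ok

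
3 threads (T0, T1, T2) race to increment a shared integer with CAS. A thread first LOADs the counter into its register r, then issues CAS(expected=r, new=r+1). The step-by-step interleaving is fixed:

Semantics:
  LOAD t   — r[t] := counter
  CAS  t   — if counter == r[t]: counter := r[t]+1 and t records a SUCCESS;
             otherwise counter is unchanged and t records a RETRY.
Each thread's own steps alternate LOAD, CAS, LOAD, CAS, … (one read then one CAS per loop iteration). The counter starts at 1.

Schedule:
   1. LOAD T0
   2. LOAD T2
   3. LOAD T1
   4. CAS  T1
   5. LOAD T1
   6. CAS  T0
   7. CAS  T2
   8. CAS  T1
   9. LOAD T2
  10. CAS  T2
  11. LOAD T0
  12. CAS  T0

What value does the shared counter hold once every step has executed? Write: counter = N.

step 1: T0 LOAD ⇒ load; ctr=1 reg=1
step 2: T2 LOAD ⇒ load; ctr=1 reg=1
step 3: T1 LOAD ⇒ load; ctr=1 reg=1
step 4: T1 CAS ⇒ ok; ctr=2 reg=1
step 5: T1 LOAD ⇒ load; ctr=2 reg=2
step 6: T0 CAS ⇒ retry; ctr=2 reg=1
step 7: T2 CAS ⇒ retry; ctr=2 reg=1
step 8: T1 CAS ⇒ ok; ctr=3 reg=2
step 9: T2 LOAD ⇒ load; ctr=3 reg=3
step 10: T2 CAS ⇒ ok; ctr=4 reg=3
step 11: T0 LOAD ⇒ load; ctr=4 reg=4
step 12: T0 CAS ⇒ ok; ctr=5 reg=4

counter = 5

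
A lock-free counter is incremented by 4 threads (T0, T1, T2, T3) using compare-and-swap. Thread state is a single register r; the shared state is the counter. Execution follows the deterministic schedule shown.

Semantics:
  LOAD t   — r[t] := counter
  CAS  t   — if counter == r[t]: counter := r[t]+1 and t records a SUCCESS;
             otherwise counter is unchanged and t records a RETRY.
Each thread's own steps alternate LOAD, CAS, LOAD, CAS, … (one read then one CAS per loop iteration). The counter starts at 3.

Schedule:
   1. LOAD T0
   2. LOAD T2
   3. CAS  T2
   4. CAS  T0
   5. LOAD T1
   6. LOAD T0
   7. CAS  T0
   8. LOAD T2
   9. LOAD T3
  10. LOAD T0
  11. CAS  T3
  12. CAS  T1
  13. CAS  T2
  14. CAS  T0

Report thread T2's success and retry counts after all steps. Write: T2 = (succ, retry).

[1] T0.load  rd  (counter 3, T0.r 3)
[2] T2.load  rd  (counter 3, T2.r 3)
[3] T2.cas  hit  (counter 4, T2.r 3)
[4] T0.cas  miss  (counter 4, T0.r 3)
[5] T1.load  rd  (counter 4, T1.r 4)
[6] T0.load  rd  (counter 4, T0.r 4)
[7] T0.cas  hit  (counter 5, T0.r 4)
[8] T2.load  rd  (counter 5, T2.r 5)
[9] T3.load  rd  (counter 5, T3.r 5)
[10] T0.load  rd  (counter 5, T0.r 5)
[11] T3.cas  hit  (counter 6, T3.r 5)
[12] T1.cas  miss  (counter 6, T1.r 4)
[13] T2.cas  miss  (counter 6, T2.r 5)
[14] T0.cas  miss  (counter 6, T0.r 5)

T2 = (1, 1)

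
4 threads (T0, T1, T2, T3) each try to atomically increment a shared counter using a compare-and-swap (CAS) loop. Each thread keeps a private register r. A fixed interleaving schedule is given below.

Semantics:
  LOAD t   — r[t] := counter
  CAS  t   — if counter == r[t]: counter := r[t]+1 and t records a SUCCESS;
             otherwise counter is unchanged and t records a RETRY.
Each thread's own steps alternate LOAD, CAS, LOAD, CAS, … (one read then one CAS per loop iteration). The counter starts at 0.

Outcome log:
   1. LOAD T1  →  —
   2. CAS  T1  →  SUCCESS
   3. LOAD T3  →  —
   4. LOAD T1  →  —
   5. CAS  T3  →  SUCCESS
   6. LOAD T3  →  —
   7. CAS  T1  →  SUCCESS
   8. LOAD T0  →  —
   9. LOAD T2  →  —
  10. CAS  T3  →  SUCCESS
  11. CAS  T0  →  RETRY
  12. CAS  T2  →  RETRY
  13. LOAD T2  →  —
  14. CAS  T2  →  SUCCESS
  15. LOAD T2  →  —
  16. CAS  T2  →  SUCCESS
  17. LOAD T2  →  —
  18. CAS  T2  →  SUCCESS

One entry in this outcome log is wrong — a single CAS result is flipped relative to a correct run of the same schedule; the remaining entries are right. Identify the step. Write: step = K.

Re-executing:
1. LOAD T1 → mem=0 r[T1]=0 [LOAD]
2. CAS T1 → mem=1 r[T1]=0 [OK]
3. LOAD T3 → mem=1 r[T3]=1 [LOAD]
4. LOAD T1 → mem=1 r[T1]=1 [LOAD]
5. CAS T3 → mem=2 r[T3]=1 [OK]
6. LOAD T3 → mem=2 r[T3]=2 [LOAD]
7. CAS T1 → mem=2 r[T1]=1 [RETRY]
8. LOAD T0 → mem=2 r[T0]=2 [LOAD]
9. LOAD T2 → mem=2 r[T2]=2 [LOAD]
10. CAS T3 → mem=3 r[T3]=2 [OK]
11. CAS T0 → mem=3 r[T0]=2 [RETRY]
12. CAS T2 → mem=3 r[T2]=2 [RETRY]
13. LOAD T2 → mem=3 r[T2]=3 [LOAD]
14. CAS T2 → mem=4 r[T2]=3 [OK]
15. LOAD T2 → mem=4 r[T2]=4 [LOAD]
16. CAS T2 → mem=5 r[T2]=4 [OK]
17. LOAD T2 → mem=5 r[T2]=5 [LOAD]
18. CAS T2 → mem=6 r[T2]=5 [OK]
Flip is step 7.

step = 7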